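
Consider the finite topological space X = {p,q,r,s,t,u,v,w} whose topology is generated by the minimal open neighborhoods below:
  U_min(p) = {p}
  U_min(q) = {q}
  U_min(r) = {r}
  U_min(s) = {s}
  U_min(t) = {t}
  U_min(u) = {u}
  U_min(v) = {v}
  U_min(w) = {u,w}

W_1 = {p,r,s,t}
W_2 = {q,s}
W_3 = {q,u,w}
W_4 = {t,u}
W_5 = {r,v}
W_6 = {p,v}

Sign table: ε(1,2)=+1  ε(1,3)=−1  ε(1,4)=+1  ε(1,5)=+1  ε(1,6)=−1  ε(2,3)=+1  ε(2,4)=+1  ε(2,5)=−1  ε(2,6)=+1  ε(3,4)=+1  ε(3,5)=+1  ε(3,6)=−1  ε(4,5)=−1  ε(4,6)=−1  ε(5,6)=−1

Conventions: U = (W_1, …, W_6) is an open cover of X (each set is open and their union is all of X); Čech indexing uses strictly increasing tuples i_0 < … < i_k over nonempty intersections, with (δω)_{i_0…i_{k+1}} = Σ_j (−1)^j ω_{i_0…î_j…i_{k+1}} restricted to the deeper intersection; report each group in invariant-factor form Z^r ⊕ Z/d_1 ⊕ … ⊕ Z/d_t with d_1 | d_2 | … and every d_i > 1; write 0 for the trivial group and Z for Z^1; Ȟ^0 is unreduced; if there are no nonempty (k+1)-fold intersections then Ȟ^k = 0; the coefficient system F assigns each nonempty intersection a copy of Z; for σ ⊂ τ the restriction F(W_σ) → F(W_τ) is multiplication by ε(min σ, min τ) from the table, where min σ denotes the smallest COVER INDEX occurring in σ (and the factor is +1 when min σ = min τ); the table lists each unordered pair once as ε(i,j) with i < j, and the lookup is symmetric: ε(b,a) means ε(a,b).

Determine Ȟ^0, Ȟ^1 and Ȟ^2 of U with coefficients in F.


intersection data:
  W12={s} W14={t} W15={r} W16={p} W23={q} W34={u} W56={v}
C dims 6,7; δ0: rk 5, SNF 1^5
Ȟ^0 = (6 − 5) − 0 = 1, so Ȟ^0 ≅ Z
Ȟ^1 = (7 − 0) − 5 = 2, so Ȟ^1 ≅ Z^2
Ȟ^2 = (0 − 0) − 0 = 0, so Ȟ^2 ≅ 0

Ȟ^0(U;F) ≅ Z; Ȟ^1(U;F) ≅ Z^2; Ȟ^2(U;F) ≅ 0


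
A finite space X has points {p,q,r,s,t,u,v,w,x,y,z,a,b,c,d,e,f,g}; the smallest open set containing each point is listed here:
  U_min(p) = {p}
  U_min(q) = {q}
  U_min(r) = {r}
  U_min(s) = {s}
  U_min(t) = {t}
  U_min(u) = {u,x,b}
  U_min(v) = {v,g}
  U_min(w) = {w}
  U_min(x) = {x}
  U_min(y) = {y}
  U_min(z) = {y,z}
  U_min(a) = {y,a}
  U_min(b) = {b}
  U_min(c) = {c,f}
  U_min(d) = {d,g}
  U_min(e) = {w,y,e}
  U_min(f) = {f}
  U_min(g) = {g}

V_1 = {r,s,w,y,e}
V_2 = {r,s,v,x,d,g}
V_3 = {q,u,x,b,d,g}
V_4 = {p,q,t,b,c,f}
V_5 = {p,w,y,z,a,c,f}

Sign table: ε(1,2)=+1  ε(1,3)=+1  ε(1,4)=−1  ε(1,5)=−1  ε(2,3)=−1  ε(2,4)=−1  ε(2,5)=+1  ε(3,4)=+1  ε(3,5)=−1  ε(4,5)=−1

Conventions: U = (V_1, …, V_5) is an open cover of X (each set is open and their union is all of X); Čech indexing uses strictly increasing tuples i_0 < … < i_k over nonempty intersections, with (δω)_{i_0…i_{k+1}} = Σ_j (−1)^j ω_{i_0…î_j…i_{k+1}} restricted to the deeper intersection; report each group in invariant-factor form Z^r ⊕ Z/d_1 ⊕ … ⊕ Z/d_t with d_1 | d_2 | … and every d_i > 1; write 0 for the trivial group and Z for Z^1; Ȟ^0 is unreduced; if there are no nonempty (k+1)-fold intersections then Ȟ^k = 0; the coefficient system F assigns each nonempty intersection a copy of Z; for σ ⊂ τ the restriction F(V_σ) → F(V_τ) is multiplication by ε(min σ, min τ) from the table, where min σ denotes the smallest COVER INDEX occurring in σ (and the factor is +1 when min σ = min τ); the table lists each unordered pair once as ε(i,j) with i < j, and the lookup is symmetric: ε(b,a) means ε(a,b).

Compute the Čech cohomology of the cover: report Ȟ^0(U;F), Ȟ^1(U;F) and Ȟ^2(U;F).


Ȟ^0 = 0, Ȟ^1 = Z/2 and Ȟ^2 = 0

nerve simplices:
  V12={r,s} V15={w,y} V23={x,d,g} V34={q,b} V45={p,c,f}
C dims 5,5; δ0: rk 5, SNF 1^4·2
degree 0: 5−5−0 = 0 → Ȟ^0 ≅ 0
degree 1: 5−0−5 = 0 plus torsion [2] → Ȟ^1 ≅ Z/2
degree 2: 0−0−0 = 0 → Ȟ^2 ≅ 0


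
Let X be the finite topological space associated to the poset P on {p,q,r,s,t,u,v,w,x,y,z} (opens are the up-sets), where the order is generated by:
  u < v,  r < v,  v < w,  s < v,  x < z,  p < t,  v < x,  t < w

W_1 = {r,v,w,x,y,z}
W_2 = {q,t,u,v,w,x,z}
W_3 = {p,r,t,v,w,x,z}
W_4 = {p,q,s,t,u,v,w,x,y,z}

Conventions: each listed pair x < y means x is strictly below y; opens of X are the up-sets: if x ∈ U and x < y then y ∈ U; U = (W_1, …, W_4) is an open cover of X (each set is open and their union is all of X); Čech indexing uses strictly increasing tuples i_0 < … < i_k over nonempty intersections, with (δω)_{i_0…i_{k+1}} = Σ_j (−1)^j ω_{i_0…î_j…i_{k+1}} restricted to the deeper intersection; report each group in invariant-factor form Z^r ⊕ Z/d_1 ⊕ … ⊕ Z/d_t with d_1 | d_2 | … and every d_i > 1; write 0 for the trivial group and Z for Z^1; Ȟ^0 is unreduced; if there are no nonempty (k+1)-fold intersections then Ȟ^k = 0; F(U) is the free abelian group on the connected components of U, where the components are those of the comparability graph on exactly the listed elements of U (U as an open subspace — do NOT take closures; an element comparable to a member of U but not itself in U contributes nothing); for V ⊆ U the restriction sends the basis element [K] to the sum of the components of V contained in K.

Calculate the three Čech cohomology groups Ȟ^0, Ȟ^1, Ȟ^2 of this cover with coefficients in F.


Ȟ^0 = Z^3; Ȟ^1 = 0; Ȟ^2 = 0

intersection data:
  W12={v,w,x,z} W13={r,v,w,x,z} W14={v,w,x,y,z} W23={t,v,w,x,z} W24={q,t,u,v,w,x,z} W34={p,t,v,w,x,z}
  W123={v,w,x,z} W124={v,w,x,z} W134={v,w,x,z} W234={t,v,w,x,z}
  W1234={v,w,x,z}
components per intersection:
  W1: {r,v,w,x,z} {y}
  W2: {q} {t,u,v,w,x,z}
  W3: {p,r,t,v,w,x,z}
  W4: {p,s,t,u,v,w,x,z} {q} {y}
  W12: {v,w,x,z}
  W13: {r,v,w,x,z}
  W14: {v,w,x,z} {y}
  W23: {t,v,w,x,z}
  W24: {q} {t,u,v,w,x,z}
  W34: {p,t,v,w,x,z}
  W123: {v,w,x,z}
  W124: {v,w,x,z}
  W134: {v,w,x,z}
  W234: {t,v,w,x,z}
  W1234: {v,w,x,z}
C dims 8,8,4,1; δ0: rk 5, SNF 1^5; δ1: rk 3, SNF 1^3; δ2: rk 1, SNF 1^1
Ȟ^0 = (8 − 5) − 0 = 3, so Ȟ^0 ≅ Z^3
Ȟ^1 = (8 − 3) − 5 = 0, so Ȟ^1 ≅ 0
Ȟ^2 = (4 − 1) − 3 = 0, so Ȟ^2 ≅ 0


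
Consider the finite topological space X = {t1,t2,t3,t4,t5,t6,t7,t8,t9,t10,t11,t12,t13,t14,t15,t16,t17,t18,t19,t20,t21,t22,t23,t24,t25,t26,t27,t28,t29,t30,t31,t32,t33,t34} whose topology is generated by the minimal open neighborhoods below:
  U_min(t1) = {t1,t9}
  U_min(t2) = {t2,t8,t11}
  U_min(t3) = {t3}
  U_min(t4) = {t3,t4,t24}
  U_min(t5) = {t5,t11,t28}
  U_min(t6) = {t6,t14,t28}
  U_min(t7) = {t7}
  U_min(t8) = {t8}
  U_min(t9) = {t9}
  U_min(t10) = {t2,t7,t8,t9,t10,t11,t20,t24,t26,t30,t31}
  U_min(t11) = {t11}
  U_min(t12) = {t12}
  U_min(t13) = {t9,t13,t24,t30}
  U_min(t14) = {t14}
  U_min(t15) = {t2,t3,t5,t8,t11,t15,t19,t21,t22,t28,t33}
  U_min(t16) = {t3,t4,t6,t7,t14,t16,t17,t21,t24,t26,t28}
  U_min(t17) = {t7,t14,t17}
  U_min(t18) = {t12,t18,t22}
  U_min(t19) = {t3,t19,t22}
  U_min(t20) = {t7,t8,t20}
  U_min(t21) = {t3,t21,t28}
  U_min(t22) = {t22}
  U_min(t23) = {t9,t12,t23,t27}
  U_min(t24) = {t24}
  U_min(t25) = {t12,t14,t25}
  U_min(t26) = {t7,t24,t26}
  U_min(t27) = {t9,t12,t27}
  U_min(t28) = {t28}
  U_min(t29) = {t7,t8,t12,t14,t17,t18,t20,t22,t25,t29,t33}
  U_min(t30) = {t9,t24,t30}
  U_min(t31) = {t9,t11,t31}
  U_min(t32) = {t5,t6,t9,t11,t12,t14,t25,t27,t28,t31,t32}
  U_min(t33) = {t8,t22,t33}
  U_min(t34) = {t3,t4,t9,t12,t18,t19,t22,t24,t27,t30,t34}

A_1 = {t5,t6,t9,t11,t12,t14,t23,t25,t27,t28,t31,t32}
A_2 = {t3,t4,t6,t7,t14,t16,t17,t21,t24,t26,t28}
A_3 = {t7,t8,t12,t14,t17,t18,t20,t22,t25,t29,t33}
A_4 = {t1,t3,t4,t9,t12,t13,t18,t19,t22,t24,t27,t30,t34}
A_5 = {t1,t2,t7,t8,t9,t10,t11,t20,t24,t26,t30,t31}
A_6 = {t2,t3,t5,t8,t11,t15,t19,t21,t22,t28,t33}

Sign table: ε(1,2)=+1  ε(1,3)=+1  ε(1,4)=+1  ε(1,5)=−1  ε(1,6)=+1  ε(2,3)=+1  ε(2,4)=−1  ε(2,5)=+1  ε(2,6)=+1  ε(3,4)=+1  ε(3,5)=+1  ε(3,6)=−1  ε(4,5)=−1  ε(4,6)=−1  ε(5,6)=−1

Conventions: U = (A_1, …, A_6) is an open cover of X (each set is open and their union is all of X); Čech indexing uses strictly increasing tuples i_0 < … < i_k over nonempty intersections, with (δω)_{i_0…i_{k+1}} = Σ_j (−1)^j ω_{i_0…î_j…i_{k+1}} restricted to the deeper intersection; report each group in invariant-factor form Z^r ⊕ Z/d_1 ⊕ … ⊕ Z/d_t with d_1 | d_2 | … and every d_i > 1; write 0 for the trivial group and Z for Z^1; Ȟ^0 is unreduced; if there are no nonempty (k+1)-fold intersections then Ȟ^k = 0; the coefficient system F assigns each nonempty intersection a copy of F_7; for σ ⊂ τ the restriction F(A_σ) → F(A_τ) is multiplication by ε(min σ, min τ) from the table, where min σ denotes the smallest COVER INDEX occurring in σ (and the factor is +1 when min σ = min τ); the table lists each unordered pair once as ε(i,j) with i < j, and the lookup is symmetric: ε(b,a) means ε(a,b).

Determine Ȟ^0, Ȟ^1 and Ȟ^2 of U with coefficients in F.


Ȟ^0(U;F) ≅ 0,  Ȟ^1(U;F) ≅ 0,  Ȟ^2(U;F) ≅ Z/7

cover nerve:
  A12={t6,t14,t28} A13={t12,t14,t25} A14={t9,t12,t27} A15={t9,t11,t31} A16={t5,t11,t28} A23={t7,t14,t17} A24={t3,t4,t24} A25={t7,t24,t26} A26={t3,t21,t28} A34={t12,t18,t22} A35={t7,t8,t20} A36={t8,t22,t33} A45={t1,t9,t24,t30} A46={t3,t19,t22} A56={t2,t8,t11}
  A123={t14} A126={t28} A134={t12} A145={t9} A156={t11} A235={t7} A245={t24} A246={t3} A346={t22} A356={t8}
C dims 6,15,10; δ0: rk_F7 6; δ1: rk_F7 9
Ȟ^0: (6−6)−0=0 ⇒ 0
Ȟ^1: (15−9)−6=0 ⇒ 0
Ȟ^2: (10−0)−9=1 ⇒ Z/7


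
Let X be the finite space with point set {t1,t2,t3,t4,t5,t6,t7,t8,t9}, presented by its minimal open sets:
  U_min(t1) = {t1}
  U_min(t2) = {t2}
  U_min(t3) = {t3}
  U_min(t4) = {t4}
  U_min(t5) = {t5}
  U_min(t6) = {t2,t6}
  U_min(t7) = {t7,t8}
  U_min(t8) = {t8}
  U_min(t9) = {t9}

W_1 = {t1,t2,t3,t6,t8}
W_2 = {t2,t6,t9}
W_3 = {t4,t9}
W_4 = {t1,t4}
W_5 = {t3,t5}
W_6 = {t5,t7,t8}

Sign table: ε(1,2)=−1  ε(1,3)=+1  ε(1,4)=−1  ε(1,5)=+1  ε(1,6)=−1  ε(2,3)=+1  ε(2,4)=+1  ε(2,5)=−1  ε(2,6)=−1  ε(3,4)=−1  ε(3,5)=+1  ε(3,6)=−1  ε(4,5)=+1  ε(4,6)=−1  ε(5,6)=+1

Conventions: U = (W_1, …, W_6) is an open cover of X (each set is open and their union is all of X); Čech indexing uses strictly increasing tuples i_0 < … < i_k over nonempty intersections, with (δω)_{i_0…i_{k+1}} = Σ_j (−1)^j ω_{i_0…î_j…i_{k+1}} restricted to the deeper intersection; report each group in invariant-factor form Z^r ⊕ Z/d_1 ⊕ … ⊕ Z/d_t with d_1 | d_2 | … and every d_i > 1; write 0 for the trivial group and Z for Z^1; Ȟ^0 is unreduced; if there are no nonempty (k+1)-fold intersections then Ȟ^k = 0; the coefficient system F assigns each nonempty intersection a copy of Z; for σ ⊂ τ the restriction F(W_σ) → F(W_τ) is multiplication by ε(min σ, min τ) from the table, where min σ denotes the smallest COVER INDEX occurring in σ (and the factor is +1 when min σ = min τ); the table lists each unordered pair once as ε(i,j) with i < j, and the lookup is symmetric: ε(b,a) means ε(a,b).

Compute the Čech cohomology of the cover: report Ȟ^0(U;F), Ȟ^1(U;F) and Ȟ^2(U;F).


Ȟ^0 = 0, Ȟ^1 = Z ⊕ Z/2, Ȟ^2 = 0

cover nerve:
  W12={t2,t6} W14={t1} W15={t3} W16={t8} W23={t9} W34={t4} W56={t5}
C dims 6,7; δ0: rk 6, SNF 1^5·2
Ȟ^0: (6−6)−0=0 ⇒ 0
Ȟ^1: (7−0)−6=1 plus torsion [2] ⇒ Z ⊕ Z/2
Ȟ^2: (0−0)−0=0 ⇒ 0


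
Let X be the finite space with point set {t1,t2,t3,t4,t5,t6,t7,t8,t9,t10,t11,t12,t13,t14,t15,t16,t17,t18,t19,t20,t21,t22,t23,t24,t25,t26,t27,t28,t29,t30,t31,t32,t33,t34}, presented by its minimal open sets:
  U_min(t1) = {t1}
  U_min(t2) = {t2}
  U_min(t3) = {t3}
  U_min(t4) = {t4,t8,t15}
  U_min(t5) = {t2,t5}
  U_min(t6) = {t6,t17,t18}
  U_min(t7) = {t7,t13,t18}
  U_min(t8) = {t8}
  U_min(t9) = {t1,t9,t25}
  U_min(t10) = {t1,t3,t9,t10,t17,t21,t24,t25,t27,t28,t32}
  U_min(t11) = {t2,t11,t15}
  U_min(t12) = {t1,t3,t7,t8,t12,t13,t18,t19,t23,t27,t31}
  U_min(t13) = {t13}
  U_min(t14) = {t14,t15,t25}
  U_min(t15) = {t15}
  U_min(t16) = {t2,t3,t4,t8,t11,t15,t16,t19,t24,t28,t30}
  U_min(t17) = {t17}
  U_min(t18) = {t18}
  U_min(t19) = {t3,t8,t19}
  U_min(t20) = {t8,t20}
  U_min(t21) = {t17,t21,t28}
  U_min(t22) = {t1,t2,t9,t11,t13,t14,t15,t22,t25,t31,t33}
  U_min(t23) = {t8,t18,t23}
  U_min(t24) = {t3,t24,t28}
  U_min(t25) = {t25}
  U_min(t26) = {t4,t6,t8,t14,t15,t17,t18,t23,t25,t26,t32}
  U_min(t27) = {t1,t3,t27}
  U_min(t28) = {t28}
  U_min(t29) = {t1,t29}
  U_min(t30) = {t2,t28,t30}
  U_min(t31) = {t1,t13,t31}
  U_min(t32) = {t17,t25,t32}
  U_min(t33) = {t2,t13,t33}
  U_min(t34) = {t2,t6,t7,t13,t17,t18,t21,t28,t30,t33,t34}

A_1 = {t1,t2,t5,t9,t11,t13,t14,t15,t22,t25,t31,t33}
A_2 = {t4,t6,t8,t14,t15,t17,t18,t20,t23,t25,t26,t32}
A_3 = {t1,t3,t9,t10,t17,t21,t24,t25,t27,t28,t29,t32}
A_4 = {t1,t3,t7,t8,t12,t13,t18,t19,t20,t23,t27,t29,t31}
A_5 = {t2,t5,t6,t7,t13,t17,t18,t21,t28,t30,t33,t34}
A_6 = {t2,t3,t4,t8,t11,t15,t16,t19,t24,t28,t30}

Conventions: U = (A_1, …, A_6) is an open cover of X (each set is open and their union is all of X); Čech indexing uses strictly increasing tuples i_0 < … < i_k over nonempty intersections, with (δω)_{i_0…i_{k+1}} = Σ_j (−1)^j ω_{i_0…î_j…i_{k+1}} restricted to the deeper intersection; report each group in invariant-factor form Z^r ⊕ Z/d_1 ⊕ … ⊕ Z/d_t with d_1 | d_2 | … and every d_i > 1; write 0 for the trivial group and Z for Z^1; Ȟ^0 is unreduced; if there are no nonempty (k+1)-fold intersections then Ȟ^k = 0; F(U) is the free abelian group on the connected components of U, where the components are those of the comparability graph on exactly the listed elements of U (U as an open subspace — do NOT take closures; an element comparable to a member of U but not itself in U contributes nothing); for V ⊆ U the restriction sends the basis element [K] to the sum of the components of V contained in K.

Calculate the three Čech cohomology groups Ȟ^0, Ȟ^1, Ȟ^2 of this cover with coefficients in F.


cover nerve:
  A12={t14,t15,t25} A13={t1,t9,t25} A14={t1,t13,t31} A15={t2,t5,t13,t33} A16={t2,t11,t15} A23={t17,t25,t32} A24={t8,t18,t20,t23} A25={t6,t17,t18} A26={t4,t8,t15} A34={t1,t3,t27,t29} A35={t17,t21,t28} A36={t3,t24,t28} A45={t7,t13,t18} A46={t3,t8,t19} A56={t2,t28,t30}
  A123={t25} A126={t15} A134={t1} A145={t13} A156={t2} A235={t17} A245={t18} A246={t8} A346={t3} A356={t28}
components per intersection:
  A1: {t1,t2,t5,t9,t11,t13,t14,t15,t22,t25,t31,t33}
  A2: {t4,t6,t8,t14,t15,t17,t18,t20,t23,t25,t26,t32}
  A3: {t1,t3,t9,t10,t17,t21,t24,t25,t27,t28,t29,t32}
  A4: {t1,t3,t7,t8,t12,t13,t18,t19,t20,t23,t27,t29,t31}
  A5: {t2,t5,t6,t7,t13,t17,t18,t21,t28,t30,t33,t34}
  A6: {t2,t3,t4,t8,t11,t15,t16,t19,t24,t28,t30}
  A12: {t14,t15,t25}
  A13: {t1,t9,t25}
  A14: {t1,t13,t31}
  A15: {t2,t5,t13,t33}
  A16: {t2,t11,t15}
  A23: {t17,t25,t32}
  A24: {t8,t18,t20,t23}
  A25: {t6,t17,t18}
  A26: {t4,t8,t15}
  A34: {t1,t3,t27,t29}
  A35: {t17,t21,t28}
  A36: {t3,t24,t28}
  A45: {t7,t13,t18}
  A46: {t3,t8,t19}
  A56: {t2,t28,t30}
  A123: {t25}
  A126: {t15}
  A134: {t1}
  A145: {t13}
  A156: {t2}
  A235: {t17}
  A245: {t18}
  A246: {t8}
  A346: {t3}
  A356: {t28}
C dims 6,15,10; δ0: rk 5, SNF 1^5; δ1: rk 10, SNF 1^9·2
Ȟ^0: (6−5)−0=1 ⇒ Z
Ȟ^1: (15−10)−5=0 ⇒ 0
Ȟ^2: (10−0)−10=0 plus torsion [2] ⇒ Z/2

Ȟ^0(U;F) ≅ Z; Ȟ^1(U;F) ≅ 0; Ȟ^2(U;F) ≅ Z/2


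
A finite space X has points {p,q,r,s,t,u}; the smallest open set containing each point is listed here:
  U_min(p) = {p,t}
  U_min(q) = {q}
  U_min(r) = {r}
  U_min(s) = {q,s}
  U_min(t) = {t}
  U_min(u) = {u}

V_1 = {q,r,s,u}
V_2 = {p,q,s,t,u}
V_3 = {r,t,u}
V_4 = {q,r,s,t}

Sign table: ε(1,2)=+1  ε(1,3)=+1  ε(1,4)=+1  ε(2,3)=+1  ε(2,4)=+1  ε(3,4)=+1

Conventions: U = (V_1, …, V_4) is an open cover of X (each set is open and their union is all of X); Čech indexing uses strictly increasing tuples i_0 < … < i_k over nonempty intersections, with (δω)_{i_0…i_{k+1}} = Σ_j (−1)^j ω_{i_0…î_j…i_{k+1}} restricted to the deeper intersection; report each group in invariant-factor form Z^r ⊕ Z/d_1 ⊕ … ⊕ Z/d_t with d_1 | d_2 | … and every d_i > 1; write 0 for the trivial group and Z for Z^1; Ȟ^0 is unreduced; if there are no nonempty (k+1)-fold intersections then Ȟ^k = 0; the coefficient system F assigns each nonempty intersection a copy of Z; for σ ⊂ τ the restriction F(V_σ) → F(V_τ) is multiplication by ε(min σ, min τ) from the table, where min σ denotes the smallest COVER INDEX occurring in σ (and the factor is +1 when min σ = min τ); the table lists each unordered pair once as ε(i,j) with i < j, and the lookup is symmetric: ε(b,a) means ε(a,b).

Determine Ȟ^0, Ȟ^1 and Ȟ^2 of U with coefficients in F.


nonempty overlaps:
  V12={q,s,u} V13={r,u} V14={q,r,s} V23={t,u} V24={q,s,t} V34={r,t}
  V123={u} V124={q,s} V134={r} V234={t}
C dims 4,6,4; δ0: rk 3, SNF 1^3; δ1: rk 3, SNF 1^3
degree 0: 4−3−0 = 1 → Ȟ^0 ≅ Z
degree 1: 6−3−3 = 0 → Ȟ^1 ≅ 0
degree 2: 4−0−3 = 1 → Ȟ^2 ≅ Z

Ȟ^0 ≅ Z, Ȟ^1 ≅ 0, Ȟ^2 ≅ Z


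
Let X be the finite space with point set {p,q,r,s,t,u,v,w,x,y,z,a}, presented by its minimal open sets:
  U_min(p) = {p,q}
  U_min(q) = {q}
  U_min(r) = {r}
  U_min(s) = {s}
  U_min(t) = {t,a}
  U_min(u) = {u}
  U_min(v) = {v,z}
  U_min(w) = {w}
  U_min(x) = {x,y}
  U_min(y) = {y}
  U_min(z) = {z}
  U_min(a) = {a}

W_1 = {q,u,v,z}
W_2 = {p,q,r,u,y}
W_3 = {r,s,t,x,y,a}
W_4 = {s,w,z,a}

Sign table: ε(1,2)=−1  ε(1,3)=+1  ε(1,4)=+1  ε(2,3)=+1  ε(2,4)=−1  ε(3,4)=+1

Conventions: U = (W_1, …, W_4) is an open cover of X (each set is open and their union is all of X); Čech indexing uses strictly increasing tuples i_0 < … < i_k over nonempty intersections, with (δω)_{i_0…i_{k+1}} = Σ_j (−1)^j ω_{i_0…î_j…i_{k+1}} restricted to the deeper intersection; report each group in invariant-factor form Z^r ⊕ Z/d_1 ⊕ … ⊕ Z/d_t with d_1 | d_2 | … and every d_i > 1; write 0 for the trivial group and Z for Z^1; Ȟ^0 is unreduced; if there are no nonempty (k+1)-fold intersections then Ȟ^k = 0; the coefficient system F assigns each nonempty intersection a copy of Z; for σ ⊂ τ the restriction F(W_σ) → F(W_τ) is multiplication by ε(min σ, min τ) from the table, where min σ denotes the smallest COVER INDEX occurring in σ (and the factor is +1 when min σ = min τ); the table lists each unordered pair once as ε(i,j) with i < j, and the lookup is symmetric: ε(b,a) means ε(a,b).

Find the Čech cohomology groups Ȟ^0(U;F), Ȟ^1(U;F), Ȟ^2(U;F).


Ȟ^0 ≅ 0, Ȟ^1 ≅ Z/2, Ȟ^2 ≅ 0

cover nerve:
  W12={q,u} W14={z} W23={r,y} W34={s,a}
C dims 4,4; δ0: rk 4, SNF 1^3·2
Ȟ^0: (4−4)−0=0 ⇒ 0
Ȟ^1: (4−0)−4=0 plus torsion [2] ⇒ Z/2
Ȟ^2: (0−0)−0=0 ⇒ 0


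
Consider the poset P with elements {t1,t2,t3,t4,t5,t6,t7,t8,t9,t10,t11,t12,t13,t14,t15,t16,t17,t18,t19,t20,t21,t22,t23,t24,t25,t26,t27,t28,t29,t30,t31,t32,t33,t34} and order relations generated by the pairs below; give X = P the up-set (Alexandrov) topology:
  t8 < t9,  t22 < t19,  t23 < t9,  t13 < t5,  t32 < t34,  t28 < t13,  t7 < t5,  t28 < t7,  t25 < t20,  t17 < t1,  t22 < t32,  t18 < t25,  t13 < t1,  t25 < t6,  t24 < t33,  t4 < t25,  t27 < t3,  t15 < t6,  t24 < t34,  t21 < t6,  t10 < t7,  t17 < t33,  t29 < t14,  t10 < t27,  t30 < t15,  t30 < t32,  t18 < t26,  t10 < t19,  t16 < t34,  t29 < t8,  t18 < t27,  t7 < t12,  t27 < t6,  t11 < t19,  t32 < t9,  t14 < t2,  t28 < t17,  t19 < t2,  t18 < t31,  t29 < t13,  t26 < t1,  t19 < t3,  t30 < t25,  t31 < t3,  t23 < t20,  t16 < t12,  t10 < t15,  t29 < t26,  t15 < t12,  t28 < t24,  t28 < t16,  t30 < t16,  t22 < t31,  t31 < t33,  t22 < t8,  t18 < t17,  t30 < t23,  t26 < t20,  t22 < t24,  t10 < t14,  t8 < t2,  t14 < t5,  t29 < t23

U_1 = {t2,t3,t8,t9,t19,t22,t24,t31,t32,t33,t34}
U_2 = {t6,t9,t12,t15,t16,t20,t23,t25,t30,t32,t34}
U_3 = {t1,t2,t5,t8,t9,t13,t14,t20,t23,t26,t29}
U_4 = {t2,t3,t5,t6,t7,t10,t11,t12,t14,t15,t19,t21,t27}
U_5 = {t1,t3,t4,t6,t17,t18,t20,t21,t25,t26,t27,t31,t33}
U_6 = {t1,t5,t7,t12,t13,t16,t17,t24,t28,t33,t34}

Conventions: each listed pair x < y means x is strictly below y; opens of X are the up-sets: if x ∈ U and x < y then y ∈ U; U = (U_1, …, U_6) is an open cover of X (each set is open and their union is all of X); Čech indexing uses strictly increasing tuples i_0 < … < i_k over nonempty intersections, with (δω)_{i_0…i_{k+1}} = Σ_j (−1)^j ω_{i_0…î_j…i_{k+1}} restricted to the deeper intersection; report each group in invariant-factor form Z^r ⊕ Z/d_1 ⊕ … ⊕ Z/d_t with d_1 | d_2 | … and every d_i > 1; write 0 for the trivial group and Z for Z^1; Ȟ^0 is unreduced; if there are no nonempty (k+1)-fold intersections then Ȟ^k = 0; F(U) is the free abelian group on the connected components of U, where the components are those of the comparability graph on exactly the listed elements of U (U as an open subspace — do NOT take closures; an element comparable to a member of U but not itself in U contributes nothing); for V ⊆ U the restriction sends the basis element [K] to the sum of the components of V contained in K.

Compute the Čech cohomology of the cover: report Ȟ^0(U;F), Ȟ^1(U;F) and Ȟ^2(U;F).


nonempty overlaps:
  U12={t9,t32,t34} U13={t2,t8,t9} U14={t2,t3,t19} U15={t3,t31,t33} U16={t24,t33,t34} U23={t9,t20,t23} U24={t6,t12,t15} U25={t6,t20,t25} U26={t12,t16,t34} U34={t2,t5,t14} U35={t1,t20,t26} U36={t1,t5,t13} U45={t3,t6,t21,t27} U46={t5,t7,t12} U56={t1,t17,t33}
  U123={t9} U126={t34} U134={t2} U145={t3} U156={t33} U235={t20} U245={t6} U246={t12} U346={t5} U356={t1}
components per intersection:
  U1: {t2,t3,t8,t9,t19,t22,t24,t31,t32,t33,t34}
  U2: {t6,t9,t12,t15,t16,t20,t23,t25,t30,t32,t34}
  U3: {t1,t2,t5,t8,t9,t13,t14,t20,t23,t26,t29}
  U4: {t2,t3,t5,t6,t7,t10,t11,t12,t14,t15,t19,t21,t27}
  U5: {t1,t3,t4,t6,t17,t18,t20,t21,t25,t26,t27,t31,t33}
  U6: {t1,t5,t7,t12,t13,t16,t17,t24,t28,t33,t34}
  U12: {t9,t32,t34}
  U13: {t2,t8,t9}
  U14: {t2,t3,t19}
  U15: {t3,t31,t33}
  U16: {t24,t33,t34}
  U23: {t9,t20,t23}
  U24: {t6,t12,t15}
  U25: {t6,t20,t25}
  U26: {t12,t16,t34}
  U34: {t2,t5,t14}
  U35: {t1,t20,t26}
  U36: {t1,t5,t13}
  U45: {t3,t6,t21,t27}
  U46: {t5,t7,t12}
  U56: {t1,t17,t33}
  U123: {t9}
  U126: {t34}
  U134: {t2}
  U145: {t3}
  U156: {t33}
  U235: {t20}
  U245: {t6}
  U246: {t12}
  U346: {t5}
  U356: {t1}
C dims 6,15,10; δ0: rk 5, SNF 1^5; δ1: rk 10, SNF 1^9·2
degree 0: 6−5−0 = 1 → Ȟ^0 ≅ Z
degree 1: 15−10−5 = 0 → Ȟ^1 ≅ 0
degree 2: 10−0−10 = 0 plus torsion [2] → Ȟ^2 ≅ Z/2

Ȟ^0 = Z, Ȟ^1 = 0 and Ȟ^2 = Z/2


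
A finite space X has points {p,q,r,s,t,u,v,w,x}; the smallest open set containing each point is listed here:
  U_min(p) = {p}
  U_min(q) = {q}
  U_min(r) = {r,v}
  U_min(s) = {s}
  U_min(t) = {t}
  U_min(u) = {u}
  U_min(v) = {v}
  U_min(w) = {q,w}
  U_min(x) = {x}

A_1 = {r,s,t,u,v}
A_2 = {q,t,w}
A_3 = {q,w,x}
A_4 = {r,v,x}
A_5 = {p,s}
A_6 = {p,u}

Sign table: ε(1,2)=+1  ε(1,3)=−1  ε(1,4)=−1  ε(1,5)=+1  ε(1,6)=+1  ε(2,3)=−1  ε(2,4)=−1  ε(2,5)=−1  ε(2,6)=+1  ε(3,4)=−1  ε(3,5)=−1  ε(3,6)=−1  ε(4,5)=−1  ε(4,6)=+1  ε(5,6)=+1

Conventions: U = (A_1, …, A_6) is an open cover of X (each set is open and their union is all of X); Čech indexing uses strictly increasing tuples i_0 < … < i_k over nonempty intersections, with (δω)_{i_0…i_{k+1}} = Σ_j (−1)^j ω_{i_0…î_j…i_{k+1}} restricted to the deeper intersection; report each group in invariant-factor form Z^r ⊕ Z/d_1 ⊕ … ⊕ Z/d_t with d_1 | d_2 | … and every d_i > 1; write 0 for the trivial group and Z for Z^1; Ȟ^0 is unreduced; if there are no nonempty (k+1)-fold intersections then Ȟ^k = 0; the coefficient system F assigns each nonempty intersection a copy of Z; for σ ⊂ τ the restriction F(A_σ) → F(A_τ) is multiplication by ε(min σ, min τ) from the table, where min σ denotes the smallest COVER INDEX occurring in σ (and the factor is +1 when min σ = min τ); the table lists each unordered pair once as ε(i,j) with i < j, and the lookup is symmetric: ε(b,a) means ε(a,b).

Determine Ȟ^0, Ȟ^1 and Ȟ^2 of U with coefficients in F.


nerve of the cover:
  A12={t} A14={r,v} A15={s} A16={u} A23={q,w} A34={x} A56={p}
C dims 6,7; δ0: rk 6, SNF 1^5·2
Ȟ^0 = (6 − 6) − 0 = 0, so Ȟ^0 ≅ 0
Ȟ^1 = (7 − 0) − 6 = 1 plus torsion [2], so Ȟ^1 ≅ Z ⊕ Z/2
Ȟ^2 = (0 − 0) − 0 = 0, so Ȟ^2 ≅ 0

Ȟ^0(U;F) ≅ 0, Ȟ^1(U;F) ≅ Z ⊕ Z/2, Ȟ^2(U;F) ≅ 0


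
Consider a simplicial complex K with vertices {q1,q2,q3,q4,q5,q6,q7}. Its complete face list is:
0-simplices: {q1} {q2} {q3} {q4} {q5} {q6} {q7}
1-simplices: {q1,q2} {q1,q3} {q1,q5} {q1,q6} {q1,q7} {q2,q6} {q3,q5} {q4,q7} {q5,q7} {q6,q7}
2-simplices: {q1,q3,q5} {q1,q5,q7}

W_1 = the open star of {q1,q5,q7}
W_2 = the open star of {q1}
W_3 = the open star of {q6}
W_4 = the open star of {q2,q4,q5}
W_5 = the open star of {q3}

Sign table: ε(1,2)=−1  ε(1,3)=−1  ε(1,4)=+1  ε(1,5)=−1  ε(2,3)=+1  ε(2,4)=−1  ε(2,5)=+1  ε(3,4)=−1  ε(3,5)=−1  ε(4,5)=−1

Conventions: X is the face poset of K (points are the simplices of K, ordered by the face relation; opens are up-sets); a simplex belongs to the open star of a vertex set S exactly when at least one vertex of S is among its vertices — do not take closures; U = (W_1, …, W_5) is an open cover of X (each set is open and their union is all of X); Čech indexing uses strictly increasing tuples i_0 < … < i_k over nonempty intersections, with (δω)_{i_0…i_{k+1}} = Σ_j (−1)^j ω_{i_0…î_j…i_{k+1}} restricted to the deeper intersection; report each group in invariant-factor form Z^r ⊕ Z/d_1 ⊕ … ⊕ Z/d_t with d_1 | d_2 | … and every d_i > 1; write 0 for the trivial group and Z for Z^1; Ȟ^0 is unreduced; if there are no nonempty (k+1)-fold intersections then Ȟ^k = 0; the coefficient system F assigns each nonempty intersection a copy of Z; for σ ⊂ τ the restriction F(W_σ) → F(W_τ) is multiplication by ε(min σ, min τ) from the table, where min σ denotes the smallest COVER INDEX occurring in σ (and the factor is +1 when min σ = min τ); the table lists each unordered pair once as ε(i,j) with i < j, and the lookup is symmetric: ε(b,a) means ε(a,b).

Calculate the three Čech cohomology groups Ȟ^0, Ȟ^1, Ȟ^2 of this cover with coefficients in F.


Ȟ^0(U;F) ≅ Z, Ȟ^1(U;F) ≅ Z, Ȟ^2(U;F) ≅ 0

nerve of the cover:
  W1={{q1},{q5},{q7},{q1,q2},{q1,q3},{q1,q5},{q1,q6},{q1,q7},{q3,q5},{q4,q7},{q5,q7},{q6,q7},{q1,q3,q5},{q1,q5,q7}} W2={{q1},{q1,q2},{q1,q3},{q1,q5},{q1,q6},{q1,q7},{q1,q3,q5},{q1,q5,q7}} W3={{q6},{q1,q6},{q2,q6},{q6,q7}} W4={{q2},{q4},{q5},{q1,q2},{q1,q5},{q2,q6},{q3,q5},{q4,q7},{q5,q7},{q1,q3,q5},{q1,q5,q7}} W5={{q3},{q1,q3},{q3,q5},{q1,q3,q5}}
  W12={{q1},{q1,q2},{q1,q3},{q1,q5},{q1,q6},{q1,q7},{q1,q3,q5},{q1,q5,q7}} W13={{q1,q6},{q6,q7}} W14={{q5},{q1,q2},{q1,q5},{q3,q5},{q4,q7},{q5,q7},{q1,q3,q5},{q1,q5,q7}} W15={{q1,q3},{q3,q5},{q1,q3,q5}} W23={{q1,q6}} W24={{q1,q2},{q1,q5},{q1,q3,q5},{q1,q5,q7}} W25={{q1,q3},{q1,q3,q5}} W34={{q2,q6}} W45={{q3,q5},{q1,q3,q5}}
  W123={{q1,q6}} W124={{q1,q2},{q1,q5},{q1,q3,q5},{q1,q5,q7}} W125={{q1,q3},{q1,q3,q5}} W145={{q3,q5},{q1,q3,q5}} W245={{q1,q3,q5}}
  W1245={{q1,q3,q5}}
C dims 5,9,5,1; δ0: rk 4, SNF 1^4; δ1: rk 4, SNF 1^4; δ2: rk 1, SNF 1^1
Ȟ^0 = (5 − 4) − 0 = 1, so Ȟ^0 ≅ Z
Ȟ^1 = (9 − 4) − 4 = 1, so Ȟ^1 ≅ Z
Ȟ^2 = (5 − 1) − 4 = 0, so Ȟ^2 ≅ 0


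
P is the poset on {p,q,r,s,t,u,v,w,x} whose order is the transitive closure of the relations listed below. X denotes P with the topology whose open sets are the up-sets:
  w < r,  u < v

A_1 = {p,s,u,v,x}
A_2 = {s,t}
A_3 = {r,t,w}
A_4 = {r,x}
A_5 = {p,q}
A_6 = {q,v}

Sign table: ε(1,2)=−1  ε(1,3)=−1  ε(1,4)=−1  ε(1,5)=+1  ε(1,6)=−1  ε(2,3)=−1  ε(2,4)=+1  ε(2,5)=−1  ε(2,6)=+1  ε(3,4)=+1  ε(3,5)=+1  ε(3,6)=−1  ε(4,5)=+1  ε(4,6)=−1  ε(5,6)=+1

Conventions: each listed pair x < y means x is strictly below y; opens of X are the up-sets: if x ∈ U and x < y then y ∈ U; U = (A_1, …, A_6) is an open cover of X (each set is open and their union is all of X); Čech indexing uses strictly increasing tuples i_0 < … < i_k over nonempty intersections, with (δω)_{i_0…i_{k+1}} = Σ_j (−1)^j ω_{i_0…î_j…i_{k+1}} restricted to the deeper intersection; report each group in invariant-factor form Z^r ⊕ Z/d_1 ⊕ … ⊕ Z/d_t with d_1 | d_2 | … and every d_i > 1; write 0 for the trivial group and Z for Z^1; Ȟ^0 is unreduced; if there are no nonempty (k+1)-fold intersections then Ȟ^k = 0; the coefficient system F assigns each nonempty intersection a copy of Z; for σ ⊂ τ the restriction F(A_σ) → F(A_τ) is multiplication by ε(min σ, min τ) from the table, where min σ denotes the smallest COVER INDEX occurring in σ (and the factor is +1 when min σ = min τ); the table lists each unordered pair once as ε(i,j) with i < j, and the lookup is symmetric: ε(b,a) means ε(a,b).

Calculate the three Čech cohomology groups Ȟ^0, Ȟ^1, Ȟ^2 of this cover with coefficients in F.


Ȟ^0 ≅ 0,  Ȟ^1 ≅ Z ⊕ Z/2,  Ȟ^2 ≅ 0

nonempty overlaps:
  A12={s} A14={x} A15={p} A16={v} A23={t} A34={r} A56={q}
C dims 6,7; δ0: rk 6, SNF 1^5·2
degree 0: 6−6−0 = 0 → Ȟ^0 ≅ 0
degree 1: 7−0−6 = 1 plus torsion [2] → Ȟ^1 ≅ Z ⊕ Z/2
degree 2: 0−0−0 = 0 → Ȟ^2 ≅ 0


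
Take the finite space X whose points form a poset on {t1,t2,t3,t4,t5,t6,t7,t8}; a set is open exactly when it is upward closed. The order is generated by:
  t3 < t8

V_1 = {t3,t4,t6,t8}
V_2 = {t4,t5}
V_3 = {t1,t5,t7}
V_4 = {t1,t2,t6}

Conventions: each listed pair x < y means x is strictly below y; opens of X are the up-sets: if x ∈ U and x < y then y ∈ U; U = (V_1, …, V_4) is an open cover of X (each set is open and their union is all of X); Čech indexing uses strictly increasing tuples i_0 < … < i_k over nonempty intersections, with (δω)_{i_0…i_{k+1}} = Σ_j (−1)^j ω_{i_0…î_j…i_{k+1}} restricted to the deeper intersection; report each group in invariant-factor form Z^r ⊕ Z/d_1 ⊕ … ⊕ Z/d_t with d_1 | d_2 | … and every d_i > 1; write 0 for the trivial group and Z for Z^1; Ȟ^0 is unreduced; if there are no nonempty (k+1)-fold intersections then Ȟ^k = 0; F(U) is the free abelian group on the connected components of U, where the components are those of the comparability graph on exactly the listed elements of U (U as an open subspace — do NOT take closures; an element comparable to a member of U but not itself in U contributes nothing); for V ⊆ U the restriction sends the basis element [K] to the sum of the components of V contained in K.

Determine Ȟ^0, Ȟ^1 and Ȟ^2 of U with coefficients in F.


Ȟ^0 = Z^7; Ȟ^1 = 0; Ȟ^2 = 0

nonempty overlaps:
  V12={t4} V14={t6} V23={t5} V34={t1}
components per intersection:
  V1: {t3,t8} {t4} {t6}
  V2: {t4} {t5}
  V3: {t1} {t5} {t7}
  V4: {t1} {t2} {t6}
  V12: {t4}
  V14: {t6}
  V23: {t5}
  V34: {t1}
C dims 11,4; δ0: rk 4, SNF 1^4
degree 0: 11−4−0 = 7 → Ȟ^0 ≅ Z^7
degree 1: 4−0−4 = 0 → Ȟ^1 ≅ 0
degree 2: 0−0−0 = 0 → Ȟ^2 ≅ 0


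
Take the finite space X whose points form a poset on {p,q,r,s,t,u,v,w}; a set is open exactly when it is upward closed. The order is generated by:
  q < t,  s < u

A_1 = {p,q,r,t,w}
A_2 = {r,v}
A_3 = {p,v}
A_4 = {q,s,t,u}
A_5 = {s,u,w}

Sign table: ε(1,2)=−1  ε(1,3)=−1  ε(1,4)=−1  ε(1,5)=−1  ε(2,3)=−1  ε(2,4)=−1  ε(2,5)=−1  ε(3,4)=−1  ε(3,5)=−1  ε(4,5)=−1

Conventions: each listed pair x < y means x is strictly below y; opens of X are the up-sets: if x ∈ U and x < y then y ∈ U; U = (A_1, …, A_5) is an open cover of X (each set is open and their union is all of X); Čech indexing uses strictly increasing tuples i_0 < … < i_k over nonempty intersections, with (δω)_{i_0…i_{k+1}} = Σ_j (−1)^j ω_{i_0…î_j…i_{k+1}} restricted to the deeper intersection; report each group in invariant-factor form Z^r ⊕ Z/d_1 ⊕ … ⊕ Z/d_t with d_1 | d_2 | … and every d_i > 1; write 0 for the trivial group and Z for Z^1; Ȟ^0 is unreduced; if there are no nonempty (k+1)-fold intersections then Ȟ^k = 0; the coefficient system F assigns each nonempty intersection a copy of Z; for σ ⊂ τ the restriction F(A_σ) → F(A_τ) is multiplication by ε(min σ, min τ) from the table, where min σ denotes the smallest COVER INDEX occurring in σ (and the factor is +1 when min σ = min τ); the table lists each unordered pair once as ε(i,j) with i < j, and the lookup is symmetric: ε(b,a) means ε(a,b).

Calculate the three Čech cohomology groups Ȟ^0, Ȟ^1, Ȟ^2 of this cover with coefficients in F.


Ȟ^0 = 0, Ȟ^1 = Z ⊕ Z/2, Ȟ^2 = 0

intersection data:
  A12={r} A13={p} A14={q,t} A15={w} A23={v} A45={s,u}
C dims 5,6; δ0: rk 5, SNF 1^4·2
Ȟ^0 = (5 − 5) − 0 = 0, so Ȟ^0 ≅ 0
Ȟ^1 = (6 − 0) − 5 = 1 plus torsion [2], so Ȟ^1 ≅ Z ⊕ Z/2
Ȟ^2 = (0 − 0) − 0 = 0, so Ȟ^2 ≅ 0


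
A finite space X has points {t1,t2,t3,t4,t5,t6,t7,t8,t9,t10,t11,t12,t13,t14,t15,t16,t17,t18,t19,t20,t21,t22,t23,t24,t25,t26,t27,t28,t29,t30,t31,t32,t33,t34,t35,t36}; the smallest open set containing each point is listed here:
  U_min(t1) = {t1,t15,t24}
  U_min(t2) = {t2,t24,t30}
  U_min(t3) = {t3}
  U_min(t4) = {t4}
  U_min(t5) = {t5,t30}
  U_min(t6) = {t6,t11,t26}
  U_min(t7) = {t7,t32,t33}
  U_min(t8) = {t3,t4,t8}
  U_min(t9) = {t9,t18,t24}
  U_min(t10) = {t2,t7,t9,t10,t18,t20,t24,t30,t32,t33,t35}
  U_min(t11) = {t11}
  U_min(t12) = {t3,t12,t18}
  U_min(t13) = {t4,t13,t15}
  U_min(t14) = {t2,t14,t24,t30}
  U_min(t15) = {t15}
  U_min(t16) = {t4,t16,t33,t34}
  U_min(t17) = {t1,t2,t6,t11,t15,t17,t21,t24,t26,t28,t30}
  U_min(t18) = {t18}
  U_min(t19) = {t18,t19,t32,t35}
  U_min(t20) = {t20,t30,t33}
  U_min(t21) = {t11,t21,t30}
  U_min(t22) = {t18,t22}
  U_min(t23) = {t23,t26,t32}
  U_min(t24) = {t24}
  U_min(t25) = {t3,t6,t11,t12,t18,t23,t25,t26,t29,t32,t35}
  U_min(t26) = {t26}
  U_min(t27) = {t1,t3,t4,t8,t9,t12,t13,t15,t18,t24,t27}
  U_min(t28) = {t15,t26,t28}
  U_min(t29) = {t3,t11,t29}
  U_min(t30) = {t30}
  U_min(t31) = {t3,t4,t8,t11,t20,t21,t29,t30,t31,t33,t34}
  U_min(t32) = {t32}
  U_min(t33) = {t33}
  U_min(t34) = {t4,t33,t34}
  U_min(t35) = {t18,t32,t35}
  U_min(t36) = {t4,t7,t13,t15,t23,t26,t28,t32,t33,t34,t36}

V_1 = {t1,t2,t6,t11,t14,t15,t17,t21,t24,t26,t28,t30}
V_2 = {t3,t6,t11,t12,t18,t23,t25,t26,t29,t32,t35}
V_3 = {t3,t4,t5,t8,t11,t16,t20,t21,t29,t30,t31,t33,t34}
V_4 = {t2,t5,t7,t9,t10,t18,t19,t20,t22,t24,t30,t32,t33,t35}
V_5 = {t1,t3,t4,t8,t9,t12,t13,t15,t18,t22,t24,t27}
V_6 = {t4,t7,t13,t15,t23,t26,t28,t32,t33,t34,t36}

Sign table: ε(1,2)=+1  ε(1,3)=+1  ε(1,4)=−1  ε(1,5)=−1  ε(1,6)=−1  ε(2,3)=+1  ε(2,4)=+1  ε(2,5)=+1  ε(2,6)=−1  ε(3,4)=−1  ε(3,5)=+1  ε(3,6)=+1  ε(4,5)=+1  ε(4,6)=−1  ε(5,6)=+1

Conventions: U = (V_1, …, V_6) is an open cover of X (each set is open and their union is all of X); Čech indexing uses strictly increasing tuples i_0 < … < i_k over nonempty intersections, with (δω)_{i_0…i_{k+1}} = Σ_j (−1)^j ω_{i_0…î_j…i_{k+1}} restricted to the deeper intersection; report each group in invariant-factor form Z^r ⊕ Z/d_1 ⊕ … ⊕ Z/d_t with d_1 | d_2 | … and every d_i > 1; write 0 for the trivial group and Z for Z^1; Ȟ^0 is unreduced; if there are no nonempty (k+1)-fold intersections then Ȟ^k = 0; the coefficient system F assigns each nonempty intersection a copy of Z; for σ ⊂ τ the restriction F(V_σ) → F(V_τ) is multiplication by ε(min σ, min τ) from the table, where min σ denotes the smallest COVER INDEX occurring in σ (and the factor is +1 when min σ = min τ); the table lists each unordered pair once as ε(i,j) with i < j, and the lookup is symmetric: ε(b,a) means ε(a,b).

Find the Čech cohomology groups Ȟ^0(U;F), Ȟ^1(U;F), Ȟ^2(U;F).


nerve simplices:
  V12={t6,t11,t26} V13={t11,t21,t30} V14={t2,t24,t30} V15={t1,t15,t24} V16={t15,t26,t28} V23={t3,t11,t29} V24={t18,t32,t35} V25={t3,t12,t18} V26={t23,t26,t32} V34={t5,t20,t30,t33} V35={t3,t4,t8} V36={t4,t33,t34} V45={t9,t18,t22,t24} V46={t7,t32,t33} V56={t4,t13,t15}
  V123={t11} V126={t26} V134={t30} V145={t24} V156={t15} V235={t3} V245={t18} V246={t32} V346={t33} V356={t4}
C dims 6,15,10; δ0: rk 6, SNF 1^5·2; δ1: rk 9, SNF 1^9
degree 0: 6−6−0 = 0 → Ȟ^0 ≅ 0
degree 1: 15−9−6 = 0 plus torsion [2] → Ȟ^1 ≅ Z/2
degree 2: 10−0−9 = 1 → Ȟ^2 ≅ Z

Ȟ^0 ≅ 0,  Ȟ^1 ≅ Z/2,  Ȟ^2 ≅ Z


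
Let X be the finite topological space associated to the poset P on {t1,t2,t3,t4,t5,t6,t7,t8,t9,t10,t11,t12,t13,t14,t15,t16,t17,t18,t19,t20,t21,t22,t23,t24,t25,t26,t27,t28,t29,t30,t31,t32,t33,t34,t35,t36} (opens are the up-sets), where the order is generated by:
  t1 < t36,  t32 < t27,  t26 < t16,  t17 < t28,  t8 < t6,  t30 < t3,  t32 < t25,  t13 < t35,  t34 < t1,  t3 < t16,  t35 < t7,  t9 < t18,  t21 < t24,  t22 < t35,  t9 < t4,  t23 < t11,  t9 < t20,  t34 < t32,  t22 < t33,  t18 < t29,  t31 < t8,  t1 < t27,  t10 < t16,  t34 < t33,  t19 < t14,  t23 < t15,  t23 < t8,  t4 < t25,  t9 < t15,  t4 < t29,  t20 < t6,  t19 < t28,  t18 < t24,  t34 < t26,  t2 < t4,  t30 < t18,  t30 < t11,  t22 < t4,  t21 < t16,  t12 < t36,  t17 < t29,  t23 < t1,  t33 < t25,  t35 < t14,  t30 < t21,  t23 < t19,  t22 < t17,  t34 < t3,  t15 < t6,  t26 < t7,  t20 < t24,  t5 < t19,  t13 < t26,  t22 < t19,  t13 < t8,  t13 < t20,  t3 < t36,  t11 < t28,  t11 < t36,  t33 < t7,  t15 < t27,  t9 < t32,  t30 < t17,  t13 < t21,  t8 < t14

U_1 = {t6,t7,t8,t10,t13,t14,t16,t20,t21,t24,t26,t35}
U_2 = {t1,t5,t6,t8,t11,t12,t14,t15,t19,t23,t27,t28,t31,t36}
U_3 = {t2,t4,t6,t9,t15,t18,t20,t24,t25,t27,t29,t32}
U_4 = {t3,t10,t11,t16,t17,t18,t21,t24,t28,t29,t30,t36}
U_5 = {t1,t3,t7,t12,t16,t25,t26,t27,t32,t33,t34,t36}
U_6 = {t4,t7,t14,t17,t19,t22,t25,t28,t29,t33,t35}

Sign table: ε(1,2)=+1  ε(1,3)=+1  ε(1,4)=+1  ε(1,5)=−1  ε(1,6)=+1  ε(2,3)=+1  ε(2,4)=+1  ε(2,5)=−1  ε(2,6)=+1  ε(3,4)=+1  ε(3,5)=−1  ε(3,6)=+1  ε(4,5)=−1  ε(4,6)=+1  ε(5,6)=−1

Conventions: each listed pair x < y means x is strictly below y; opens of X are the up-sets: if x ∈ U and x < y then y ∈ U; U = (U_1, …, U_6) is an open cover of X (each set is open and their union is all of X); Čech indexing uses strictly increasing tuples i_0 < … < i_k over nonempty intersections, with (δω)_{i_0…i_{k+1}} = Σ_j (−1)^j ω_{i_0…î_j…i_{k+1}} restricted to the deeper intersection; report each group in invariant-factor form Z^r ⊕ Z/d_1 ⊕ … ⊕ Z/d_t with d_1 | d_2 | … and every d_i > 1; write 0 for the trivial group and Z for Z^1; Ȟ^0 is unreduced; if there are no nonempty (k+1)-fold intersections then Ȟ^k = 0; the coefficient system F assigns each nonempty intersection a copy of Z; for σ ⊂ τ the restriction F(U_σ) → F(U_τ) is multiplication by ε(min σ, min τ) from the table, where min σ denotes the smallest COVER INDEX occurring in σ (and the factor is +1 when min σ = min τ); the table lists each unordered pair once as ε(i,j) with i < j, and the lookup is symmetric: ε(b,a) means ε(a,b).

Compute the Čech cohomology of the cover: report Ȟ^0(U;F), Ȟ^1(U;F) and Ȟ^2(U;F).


nerve simplices:
  U12={t6,t8,t14} U13={t6,t20,t24} U14={t10,t16,t21,t24} U15={t7,t16,t26} U16={t7,t14,t35} U23={t6,t15,t27} U24={t11,t28,t36} U25={t1,t12,t27,t36} U26={t14,t19,t28} U34={t18,t24,t29} U35={t25,t27,t32} U36={t4,t25,t29} U45={t3,t16,t36} U46={t17,t28,t29} U56={t7,t25,t33}
  U123={t6} U126={t14} U134={t24} U145={t16} U156={t7} U235={t27} U245={t36} U246={t28} U346={t29} U356={t25}
C dims 6,15,10; δ0: rk 5, SNF 1^5; δ1: rk 10, SNF 1^9·2
degree 0: 6−5−0 = 1 → Ȟ^0 ≅ Z
degree 1: 15−10−5 = 0 → Ȟ^1 ≅ 0
degree 2: 10−0−10 = 0 plus torsion [2] → Ȟ^2 ≅ Z/2

Ȟ^0(U;F) ≅ Z, Ȟ^1(U;F) ≅ 0 and Ȟ^2(U;F) ≅ Z/2


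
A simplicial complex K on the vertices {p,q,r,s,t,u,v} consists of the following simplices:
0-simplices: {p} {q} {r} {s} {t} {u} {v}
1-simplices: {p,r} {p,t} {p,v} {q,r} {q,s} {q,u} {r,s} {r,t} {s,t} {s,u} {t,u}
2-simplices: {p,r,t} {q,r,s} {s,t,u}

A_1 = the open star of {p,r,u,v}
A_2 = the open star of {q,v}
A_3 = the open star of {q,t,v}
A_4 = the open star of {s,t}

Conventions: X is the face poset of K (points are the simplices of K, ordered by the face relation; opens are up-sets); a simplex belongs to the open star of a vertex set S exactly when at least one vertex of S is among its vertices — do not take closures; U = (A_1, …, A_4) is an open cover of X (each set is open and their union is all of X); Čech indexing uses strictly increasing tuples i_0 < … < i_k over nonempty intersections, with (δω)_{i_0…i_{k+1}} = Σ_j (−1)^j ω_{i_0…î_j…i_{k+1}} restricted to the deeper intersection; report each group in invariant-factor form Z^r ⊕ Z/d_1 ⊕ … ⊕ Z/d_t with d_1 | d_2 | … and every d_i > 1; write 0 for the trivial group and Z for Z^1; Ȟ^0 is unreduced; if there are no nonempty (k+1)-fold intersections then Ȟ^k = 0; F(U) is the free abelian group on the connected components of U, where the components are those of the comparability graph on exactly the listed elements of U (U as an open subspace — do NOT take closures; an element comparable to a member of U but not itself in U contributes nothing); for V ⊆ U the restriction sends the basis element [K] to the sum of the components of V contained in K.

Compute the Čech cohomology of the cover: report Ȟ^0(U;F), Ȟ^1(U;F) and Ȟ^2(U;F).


nonempty overlaps:
  A1={{p},{r},{u},{v},{p,r},{p,t},{p,v},{q,r},{q,u},{r,s},{r,t},{s,u},{t,u},{p,r,t},{q,r,s},{s,t,u}} A2={{q},{v},{p,v},{q,r},{q,s},{q,u},{q,r,s}} A3={{q},{t},{v},{p,t},{p,v},{q,r},{q,s},{q,u},{r,t},{s,t},{t,u},{p,r,t},{q,r,s},{s,t,u}} A4={{s},{t},{p,t},{q,s},{r,s},{r,t},{s,t},{s,u},{t,u},{p,r,t},{q,r,s},{s,t,u}}
  A12={{v},{p,v},{q,r},{q,u},{q,r,s}} A13={{v},{p,t},{p,v},{q,r},{q,u},{r,t},{t,u},{p,r,t},{q,r,s},{s,t,u}} A14={{p,t},{r,s},{r,t},{s,u},{t,u},{p,r,t},{q,r,s},{s,t,u}} A23={{q},{v},{p,v},{q,r},{q,s},{q,u},{q,r,s}} A24={{q,s},{q,r,s}} A34={{t},{p,t},{q,s},{r,t},{s,t},{t,u},{p,r,t},{q,r,s},{s,t,u}}
  A123={{v},{p,v},{q,r},{q,u},{q,r,s}} A124={{q,r,s}} A134={{p,t},{r,t},{t,u},{p,r,t},{q,r,s},{s,t,u}} A234={{q,s},{q,r,s}}
  A1234={{q,r,s}}
components per intersection:
  A1: {{p},{r},{v},{p,r},{p,t},{p,v},{q,r},{r,s},{r,t},{p,r,t},{q,r,s}} {{u},{q,u},{s,u},{t,u},{s,t,u}}
  A2: {{q},{q,r},{q,s},{q,u},{q,r,s}} {{v},{p,v}}
  A3: {{q},{q,r},{q,s},{q,u},{q,r,s}} {{t},{p,t},{r,t},{s,t},{t,u},{p,r,t},{s,t,u}} {{v},{p,v}}
  A4: {{s},{t},{p,t},{q,s},{r,s},{r,t},{s,t},{s,u},{t,u},{p,r,t},{q,r,s},{s,t,u}}
  A12: {{v},{p,v}} {{q,r},{q,r,s}} {{q,u}}
  A13: {{v},{p,v}} {{p,t},{r,t},{p,r,t}} {{q,r},{q,r,s}} {{q,u}} {{t,u},{s,t,u}}
  A14: {{p,t},{r,t},{p,r,t}} {{r,s},{q,r,s}} {{s,u},{t,u},{s,t,u}}
  A23: {{q},{q,r},{q,s},{q,u},{q,r,s}} {{v},{p,v}}
  A24: {{q,s},{q,r,s}}
  A34: {{t},{p,t},{r,t},{s,t},{t,u},{p,r,t},{s,t,u}} {{q,s},{q,r,s}}
  A123: {{v},{p,v}} {{q,r},{q,r,s}} {{q,u}}
  A124: {{q,r,s}}
  A134: {{p,t},{r,t},{p,r,t}} {{t,u},{s,t,u}} {{q,r,s}}
  A234: {{q,s},{q,r,s}}
  A1234: {{q,r,s}}
C dims 8,16,8,1; δ0: rk 7, SNF 1^7; δ1: rk 7, SNF 1^7; δ2: rk 1, SNF 1^1
degree 0: 8−7−0 = 1 → Ȟ^0 ≅ Z
degree 1: 16−7−7 = 2 → Ȟ^1 ≅ Z^2
degree 2: 8−1−7 = 0 → Ȟ^2 ≅ 0

Ȟ^0 ≅ Z, Ȟ^1 ≅ Z^2 and Ȟ^2 ≅ 0
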